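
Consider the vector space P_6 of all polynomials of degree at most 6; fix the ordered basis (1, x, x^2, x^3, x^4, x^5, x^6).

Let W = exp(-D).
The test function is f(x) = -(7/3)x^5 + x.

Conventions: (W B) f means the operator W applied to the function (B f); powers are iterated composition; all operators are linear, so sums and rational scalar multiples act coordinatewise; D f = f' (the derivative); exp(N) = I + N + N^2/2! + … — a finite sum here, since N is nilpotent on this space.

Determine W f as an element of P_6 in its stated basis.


g(x) = -(7/3)x^5 + (35/3)x^4 - (70/3)x^3 + (70/3)x^2 - (32/3)x + 4/3

order-1 term: (35/3)x^4 - 1
order-2 term: -(70/3)x^3
order-3 term: (70/3)x^2
order-4 term: -(35/3)x
order-5 term: 7/3
the series for exp(-D) f terminates at order 5
exp(-D) f = -(7/3)x^5 + (35/3)x^4 - (70/3)x^3 + (70/3)x^2 - (32/3)x + 4/3


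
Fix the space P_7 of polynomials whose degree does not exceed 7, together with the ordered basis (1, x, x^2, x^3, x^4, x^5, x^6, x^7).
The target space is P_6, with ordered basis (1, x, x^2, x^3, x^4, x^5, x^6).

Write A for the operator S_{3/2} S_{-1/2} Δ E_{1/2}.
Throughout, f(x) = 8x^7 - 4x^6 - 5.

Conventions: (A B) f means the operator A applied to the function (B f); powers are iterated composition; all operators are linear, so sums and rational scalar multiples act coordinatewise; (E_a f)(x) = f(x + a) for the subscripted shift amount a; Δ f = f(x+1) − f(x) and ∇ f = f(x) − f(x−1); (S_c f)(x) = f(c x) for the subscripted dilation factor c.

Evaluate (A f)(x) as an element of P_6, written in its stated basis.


E_{1/2} f = 8x^7 + 24x^6 + 30x^5 + 20x^4 + (15/2)x^3 + (3/2)x^2 + (1/8)x - 5
Δ E_{1/2} f = 56x^6 + 312x^5 + 790x^4 + 1140x^3 + (1941/2)x^2 + (911/2)x + 729/8
S_{-1/2} Δ E_{1/2} f = (7/8)x^6 - (39/4)x^5 + (395/8)x^4 - (285/2)x^3 + (1941/8)x^2 - (911/4)x + 729/8
S_{3/2} (S_{-1/2} Δ) E_{1/2} f = (5103/512)x^6 - (9477/128)x^5 + (31995/128)x^4 - (7695/16)x^3 + (17469/32)x^2 - (2733/8)x + 729/8

the result is g(x) = (5103/512)x^6 - (9477/128)x^5 + (31995/128)x^4 - (7695/16)x^3 + (17469/32)x^2 - (2733/8)x + 729/8


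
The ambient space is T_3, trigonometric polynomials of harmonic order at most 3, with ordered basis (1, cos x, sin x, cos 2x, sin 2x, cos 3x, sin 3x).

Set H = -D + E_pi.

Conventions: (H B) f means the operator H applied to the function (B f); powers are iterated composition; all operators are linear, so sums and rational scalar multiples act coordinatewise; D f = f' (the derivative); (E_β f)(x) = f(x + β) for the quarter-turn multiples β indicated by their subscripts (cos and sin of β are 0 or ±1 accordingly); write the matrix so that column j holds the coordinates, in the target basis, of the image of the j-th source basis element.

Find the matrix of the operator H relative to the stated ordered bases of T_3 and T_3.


the matrix is [[1, 0, 0, 0, 0, 0, 0]; [0, -1, -1, 0, 0, 0, 0]; [0, 1, -1, 0, 0, 0, 0]; [0, 0, 0, 1, -2, 0, 0]; [0, 0, 0, 2, 1, 0, 0]; [0, 0, 0, 0, 0, -1, -3]; [0, 0, 0, 0, 0, 3, -1]] (rows listed top to bottom)

image of 1: 1
image of cos x: -cos x + sin x
image of sin x: -cos x - sin x
image of cos 2x: cos 2x + 2sin 2x
image of sin 2x: -2cos 2x + sin 2x
image of cos 3x: -cos 3x + 3sin 3x
image of sin 3x: -3cos 3x - sin 3x
each image's coordinates form column j of the matrix


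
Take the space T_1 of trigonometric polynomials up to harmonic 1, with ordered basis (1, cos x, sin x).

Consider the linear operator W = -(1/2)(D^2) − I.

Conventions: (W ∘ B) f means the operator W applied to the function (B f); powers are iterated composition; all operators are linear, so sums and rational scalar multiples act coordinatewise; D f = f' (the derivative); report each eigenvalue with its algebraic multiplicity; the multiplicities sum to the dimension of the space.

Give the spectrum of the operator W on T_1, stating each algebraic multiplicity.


image of 1: -1
image of cos x: -(1/2)cos x
image of sin x: -(1/2)sin x
the matrix is diagonal; its diagonal is (-1, -1/2, -1/2)
for a triangular matrix the eigenvalues are the diagonal entries, with algebraic multiplicity their repetition count

λ = -1 (multiplicity 1), λ = -1/2 (multiplicity 2)


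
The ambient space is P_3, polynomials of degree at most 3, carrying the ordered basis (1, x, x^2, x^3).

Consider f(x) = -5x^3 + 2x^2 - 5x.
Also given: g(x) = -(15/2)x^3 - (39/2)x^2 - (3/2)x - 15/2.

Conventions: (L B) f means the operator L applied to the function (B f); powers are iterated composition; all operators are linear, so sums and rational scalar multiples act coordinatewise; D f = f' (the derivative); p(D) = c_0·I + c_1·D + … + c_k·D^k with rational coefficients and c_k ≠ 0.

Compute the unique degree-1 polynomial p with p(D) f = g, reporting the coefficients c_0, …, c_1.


c_0 = 3/2, c_1 = 3/2

D^0 f = -5x^3 + 2x^2 - 5x
D^1 f = -15x^2 + 4x - 5
matching coefficients of g against c_0 f + c_1 Df + … from the top degree down determines the c_i
solution: c_0 = 3/2, c_1 = 3/2


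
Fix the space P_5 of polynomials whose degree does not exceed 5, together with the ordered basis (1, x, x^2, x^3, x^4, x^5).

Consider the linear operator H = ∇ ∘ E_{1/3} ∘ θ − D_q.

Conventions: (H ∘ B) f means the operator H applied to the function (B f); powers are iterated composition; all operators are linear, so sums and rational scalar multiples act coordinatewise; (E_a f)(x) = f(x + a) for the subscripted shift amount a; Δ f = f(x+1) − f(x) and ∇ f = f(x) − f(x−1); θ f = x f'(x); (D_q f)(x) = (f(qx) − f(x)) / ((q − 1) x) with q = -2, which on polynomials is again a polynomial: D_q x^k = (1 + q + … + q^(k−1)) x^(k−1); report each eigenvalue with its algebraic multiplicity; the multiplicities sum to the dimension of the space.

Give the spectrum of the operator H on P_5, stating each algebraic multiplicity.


image of 1: 0
image of x: 0
image of x^2: 5x - 2/3
image of x^3: 6x^2 - 3x + 1
image of x^4: 21x^3 - 8x^2 + (16/3)x - 20/27
image of x^5: 14x^4 - (50/3)x^3 + (50/3)x^2 - (125/27)x + 55/81
the matrix is upper triangular; its diagonal is (0, 0, 0, 0, 0, 0)
for a triangular matrix the eigenvalues are the diagonal entries, with algebraic multiplicity their repetition count

λ = 0 (multiplicity 6)


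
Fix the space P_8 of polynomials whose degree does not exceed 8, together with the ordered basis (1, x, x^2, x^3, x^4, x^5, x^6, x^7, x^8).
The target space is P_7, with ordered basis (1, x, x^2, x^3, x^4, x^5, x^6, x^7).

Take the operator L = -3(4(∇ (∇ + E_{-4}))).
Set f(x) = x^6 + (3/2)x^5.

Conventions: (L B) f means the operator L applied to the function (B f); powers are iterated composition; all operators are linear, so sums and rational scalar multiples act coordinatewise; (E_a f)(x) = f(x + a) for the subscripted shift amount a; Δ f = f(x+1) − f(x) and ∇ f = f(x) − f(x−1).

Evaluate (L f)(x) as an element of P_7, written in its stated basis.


∇ f = 6x^5 - (15/2)x^4 + 5x^3 - (3/2)x + 1/2
E_{-4} f = x^6 - (45/2)x^5 + 210x^4 - 1040x^3 + 2880x^2 - 4224x + 2560
(∇ + E_{-4}) f = x^6 - (33/2)x^5 + (405/2)x^4 - 1035x^3 + 2880x^2 - (8451/2)x + 5121/2
∇ (∇ + E_{-4}) f = 6x^5 - (195/2)x^4 + 995x^3 - 4500x^2 + (19527/2)x - 16721/2
(4(∇ (∇ + E_{-4}))) f = 24x^5 - 390x^4 + 3980x^3 - 18000x^2 + 39054x - 33442
(-3(4(∇ (∇ + E_{-4})))) f = -72x^5 + 1170x^4 - 11940x^3 + 54000x^2 - 117162x + 100326

g(x) = -72x^5 + 1170x^4 - 11940x^3 + 54000x^2 - 117162x + 100326


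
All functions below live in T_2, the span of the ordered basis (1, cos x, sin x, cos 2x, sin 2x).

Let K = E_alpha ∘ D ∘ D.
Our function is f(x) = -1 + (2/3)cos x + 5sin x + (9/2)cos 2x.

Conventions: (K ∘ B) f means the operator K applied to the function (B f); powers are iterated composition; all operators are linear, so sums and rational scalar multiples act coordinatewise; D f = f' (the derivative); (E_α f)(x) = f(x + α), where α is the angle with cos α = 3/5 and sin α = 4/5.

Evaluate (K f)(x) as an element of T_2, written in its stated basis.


the image equals g(x) = -(22/5)cos x - (37/15)sin x + (126/25)cos 2x + (432/25)sin 2x

D f = 5cos x - (2/3)sin x - 9sin 2x
D D f = -(2/3)cos x - 5sin x - 18cos 2x
E_alpha D D f = -(22/5)cos x - (37/15)sin x + (126/25)cos 2x + (432/25)sin 2x


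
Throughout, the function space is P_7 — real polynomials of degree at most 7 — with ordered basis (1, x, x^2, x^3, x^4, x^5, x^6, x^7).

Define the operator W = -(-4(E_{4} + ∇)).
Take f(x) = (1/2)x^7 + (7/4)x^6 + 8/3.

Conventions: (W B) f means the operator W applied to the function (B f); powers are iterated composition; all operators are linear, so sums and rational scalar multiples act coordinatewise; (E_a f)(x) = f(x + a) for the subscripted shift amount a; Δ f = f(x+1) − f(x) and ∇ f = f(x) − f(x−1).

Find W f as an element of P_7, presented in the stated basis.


E_{4} f = (1/2)x^7 + (63/4)x^6 + 210x^5 + 1540x^4 + 6720x^3 + 17472x^2 + 25088x + 46088/3
∇ f = (7/2)x^6 - (35/4)x^4 + (35/2)x^3 - (63/4)x^2 + 7x - 5/4
(E_{4} + ∇) f = (1/2)x^7 + (77/4)x^6 + 210x^5 + (6125/4)x^4 + (13475/2)x^3 + (69825/4)x^2 + 25095x + 184337/12
(-4(E_{4} + ∇)) f = -2x^7 - 77x^6 - 840x^5 - 6125x^4 - 26950x^3 - 69825x^2 - 100380x - 184337/3
(-(-4(E_{4} + ∇))) f = 2x^7 + 77x^6 + 840x^5 + 6125x^4 + 26950x^3 + 69825x^2 + 100380x + 184337/3

the image equals g(x) = 2x^7 + 77x^6 + 840x^5 + 6125x^4 + 26950x^3 + 69825x^2 + 100380x + 184337/3


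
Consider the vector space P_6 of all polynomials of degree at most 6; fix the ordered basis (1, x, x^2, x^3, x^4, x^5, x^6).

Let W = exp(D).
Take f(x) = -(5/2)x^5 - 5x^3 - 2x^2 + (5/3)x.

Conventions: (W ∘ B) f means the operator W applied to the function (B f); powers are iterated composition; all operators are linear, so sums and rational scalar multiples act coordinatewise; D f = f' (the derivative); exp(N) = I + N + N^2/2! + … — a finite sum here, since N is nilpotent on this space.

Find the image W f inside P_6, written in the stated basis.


order-1 term: -(25/2)x^4 - 15x^2 - 4x + 5/3
order-2 term: -25x^3 - 15x - 2
order-3 term: -25x^2 - 5
order-4 term: -(25/2)x
order-5 term: -5/2
the series for exp(D) f terminates at order 5
exp(D) f = -(5/2)x^5 - (25/2)x^4 - 30x^3 - 42x^2 - (179/6)x - 47/6

g(x) = -(5/2)x^5 - (25/2)x^4 - 30x^3 - 42x^2 - (179/6)x - 47/6


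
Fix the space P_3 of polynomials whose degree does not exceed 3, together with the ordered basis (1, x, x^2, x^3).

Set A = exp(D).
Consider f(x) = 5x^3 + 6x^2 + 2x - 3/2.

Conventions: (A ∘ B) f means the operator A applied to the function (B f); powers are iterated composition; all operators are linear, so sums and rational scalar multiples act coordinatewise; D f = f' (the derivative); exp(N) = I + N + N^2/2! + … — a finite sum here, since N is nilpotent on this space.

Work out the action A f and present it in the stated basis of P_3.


g(x) = 5x^3 + 21x^2 + 29x + 23/2

order-1 term: 15x^2 + 12x + 2
order-2 term: 15x + 6
order-3 term: 5
the series for exp(D) f terminates at order 3
exp(D) f = 5x^3 + 21x^2 + 29x + 23/2


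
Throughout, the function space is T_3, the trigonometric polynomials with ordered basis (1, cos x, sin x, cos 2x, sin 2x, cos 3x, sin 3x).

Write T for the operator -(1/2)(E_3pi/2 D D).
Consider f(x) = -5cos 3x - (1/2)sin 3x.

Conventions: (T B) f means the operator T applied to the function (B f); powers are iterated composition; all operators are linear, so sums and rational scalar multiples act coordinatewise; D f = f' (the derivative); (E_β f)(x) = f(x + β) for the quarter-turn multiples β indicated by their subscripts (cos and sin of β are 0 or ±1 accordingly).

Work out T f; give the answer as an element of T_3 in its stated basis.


g(x) = -(9/4)cos 3x + (45/2)sin 3x

D f = -(3/2)cos 3x + 15sin 3x
D D f = 45cos 3x + (9/2)sin 3x
E_3pi/2 D D f = (9/2)cos 3x - 45sin 3x
(-(1/2)(E_3pi/2 D D)) f = -(9/4)cos 3x + (45/2)sin 3x


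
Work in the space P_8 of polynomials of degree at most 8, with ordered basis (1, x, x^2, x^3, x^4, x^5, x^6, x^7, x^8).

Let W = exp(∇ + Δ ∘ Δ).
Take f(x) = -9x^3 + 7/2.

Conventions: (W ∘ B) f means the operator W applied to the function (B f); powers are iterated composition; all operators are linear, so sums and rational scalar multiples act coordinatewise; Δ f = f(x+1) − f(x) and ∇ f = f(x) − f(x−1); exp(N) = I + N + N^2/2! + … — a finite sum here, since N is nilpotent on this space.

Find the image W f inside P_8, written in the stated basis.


order-1 term: -27x^2 - 27x - 63
order-2 term: -27x - 27
order-3 term: -9
the series for exp(∇ + Δ ∘ Δ) f terminates at order 3
exp(∇ + Δ ∘ Δ) f = -9x^3 - 27x^2 - 54x - 191/2

the image equals g(x) = -9x^3 - 27x^2 - 54x - 191/2


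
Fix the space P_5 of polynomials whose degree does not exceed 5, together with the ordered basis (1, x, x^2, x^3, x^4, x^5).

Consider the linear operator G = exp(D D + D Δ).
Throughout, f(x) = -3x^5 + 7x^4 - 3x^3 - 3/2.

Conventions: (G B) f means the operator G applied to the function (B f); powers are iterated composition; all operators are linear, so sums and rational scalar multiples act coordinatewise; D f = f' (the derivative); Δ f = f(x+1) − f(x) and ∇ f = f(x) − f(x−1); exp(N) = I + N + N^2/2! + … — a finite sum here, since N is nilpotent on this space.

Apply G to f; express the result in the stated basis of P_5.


g(x) = -3x^5 + 7x^4 - 123x^3 + 78x^2 - 732x - 43/2

order-1 term: -120x^3 + 78x^2 - 12x + 4
order-2 term: -720x - 24
the series for exp(D D + D Δ) f terminates at order 2
exp(D D + D Δ) f = -3x^5 + 7x^4 - 123x^3 + 78x^2 - 732x - 43/2


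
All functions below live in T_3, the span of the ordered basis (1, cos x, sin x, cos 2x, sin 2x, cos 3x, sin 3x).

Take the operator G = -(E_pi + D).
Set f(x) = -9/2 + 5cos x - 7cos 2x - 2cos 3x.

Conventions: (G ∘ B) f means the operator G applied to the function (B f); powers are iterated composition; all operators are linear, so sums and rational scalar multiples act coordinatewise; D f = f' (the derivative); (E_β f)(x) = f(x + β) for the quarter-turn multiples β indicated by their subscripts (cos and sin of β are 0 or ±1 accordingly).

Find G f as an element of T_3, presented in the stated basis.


the result is g(x) = 9/2 + 5cos x + 5sin x + 7cos 2x - 14sin 2x - 2cos 3x - 6sin 3x

E_pi f = -9/2 - 5cos x - 7cos 2x + 2cos 3x
D f = -5sin x + 14sin 2x + 6sin 3x
(E_pi + D) f = -9/2 - 5cos x - 5sin x - 7cos 2x + 14sin 2x + 2cos 3x + 6sin 3x
(-(E_pi + D)) f = 9/2 + 5cos x + 5sin x + 7cos 2x - 14sin 2x - 2cos 3x - 6sin 3x


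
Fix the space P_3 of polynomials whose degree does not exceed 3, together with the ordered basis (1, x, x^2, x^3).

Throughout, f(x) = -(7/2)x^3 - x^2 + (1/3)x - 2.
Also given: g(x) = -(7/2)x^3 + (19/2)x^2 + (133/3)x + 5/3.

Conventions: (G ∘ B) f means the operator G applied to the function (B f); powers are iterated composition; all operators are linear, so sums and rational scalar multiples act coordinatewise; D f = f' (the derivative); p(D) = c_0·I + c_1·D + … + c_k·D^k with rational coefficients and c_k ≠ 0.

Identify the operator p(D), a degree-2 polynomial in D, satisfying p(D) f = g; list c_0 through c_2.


p(D) = I − D − 2·D^2, i.e. c_0 = 1, c_1 = -1, c_2 = -2

D^0 f = -(7/2)x^3 - x^2 + (1/3)x - 2
D^1 f = -(21/2)x^2 - 2x + 1/3
D^2 f = -21x - 2
matching coefficients of g against c_0 f + c_1 Df + … from the top degree down determines the c_i
solution: c_0 = 1, c_1 = -1, c_2 = -2


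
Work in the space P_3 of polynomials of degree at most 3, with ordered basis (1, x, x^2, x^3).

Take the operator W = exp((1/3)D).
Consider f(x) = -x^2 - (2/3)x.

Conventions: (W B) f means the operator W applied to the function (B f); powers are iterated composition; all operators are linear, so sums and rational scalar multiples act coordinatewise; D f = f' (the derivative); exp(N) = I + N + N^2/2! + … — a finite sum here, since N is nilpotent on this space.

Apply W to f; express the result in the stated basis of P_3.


order-1 term: -(2/3)x - 2/9
order-2 term: -1/9
the series for exp((1/3)D) f terminates at order 2
exp((1/3)D) f = -x^2 - (4/3)x - 1/3

the image equals g(x) = -x^2 - (4/3)x - 1/3


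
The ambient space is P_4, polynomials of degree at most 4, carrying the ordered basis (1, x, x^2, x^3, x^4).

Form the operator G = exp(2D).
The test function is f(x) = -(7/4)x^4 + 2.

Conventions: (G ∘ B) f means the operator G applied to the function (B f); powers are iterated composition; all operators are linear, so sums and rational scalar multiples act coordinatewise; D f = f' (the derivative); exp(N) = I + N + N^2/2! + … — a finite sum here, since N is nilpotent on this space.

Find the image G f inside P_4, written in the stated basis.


order-1 term: -14x^3
order-2 term: -42x^2
order-3 term: -56x
order-4 term: -28
the series for exp(2D) f terminates at order 4
exp(2D) f = -(7/4)x^4 - 14x^3 - 42x^2 - 56x - 26

g(x) = -(7/4)x^4 - 14x^3 - 42x^2 - 56x - 26


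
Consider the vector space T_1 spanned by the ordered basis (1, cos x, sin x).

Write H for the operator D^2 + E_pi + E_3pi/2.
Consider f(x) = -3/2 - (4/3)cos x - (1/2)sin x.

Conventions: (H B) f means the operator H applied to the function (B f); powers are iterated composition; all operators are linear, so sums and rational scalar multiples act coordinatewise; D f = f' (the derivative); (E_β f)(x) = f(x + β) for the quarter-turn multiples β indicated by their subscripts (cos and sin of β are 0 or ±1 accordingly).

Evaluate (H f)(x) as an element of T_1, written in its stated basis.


the image equals g(x) = -3 + (19/6)cos x - (1/3)sin x

D f = -(1/2)cos x + (4/3)sin x
D D f = (4/3)cos x + (1/2)sin x
E_pi f = -3/2 + (4/3)cos x + (1/2)sin x
E_3pi/2 f = -3/2 + (1/2)cos x - (4/3)sin x
(D^2 + E_pi + E_3pi/2) f = -3 + (19/6)cos x - (1/3)sin x


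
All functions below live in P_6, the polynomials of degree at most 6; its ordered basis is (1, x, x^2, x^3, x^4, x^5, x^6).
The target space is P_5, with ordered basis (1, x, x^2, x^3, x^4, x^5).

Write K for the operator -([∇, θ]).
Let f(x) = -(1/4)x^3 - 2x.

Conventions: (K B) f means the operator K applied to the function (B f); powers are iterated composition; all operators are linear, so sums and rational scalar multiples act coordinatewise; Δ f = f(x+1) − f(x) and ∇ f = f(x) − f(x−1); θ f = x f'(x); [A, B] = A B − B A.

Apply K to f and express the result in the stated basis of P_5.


θ f = -(3/4)x^3 - 2x
∇ θ f = -(9/4)x^2 + (9/4)x - 11/4
∇ f = -(3/4)x^2 + (3/4)x - 9/4
θ ∇ f = -(3/2)x^2 + (3/4)x
[∇, θ] f = -(3/4)x^2 + (3/2)x - 11/4
(-([∇, θ])) f = (3/4)x^2 - (3/2)x + 11/4

g(x) = (3/4)x^2 - (3/2)x + 11/4


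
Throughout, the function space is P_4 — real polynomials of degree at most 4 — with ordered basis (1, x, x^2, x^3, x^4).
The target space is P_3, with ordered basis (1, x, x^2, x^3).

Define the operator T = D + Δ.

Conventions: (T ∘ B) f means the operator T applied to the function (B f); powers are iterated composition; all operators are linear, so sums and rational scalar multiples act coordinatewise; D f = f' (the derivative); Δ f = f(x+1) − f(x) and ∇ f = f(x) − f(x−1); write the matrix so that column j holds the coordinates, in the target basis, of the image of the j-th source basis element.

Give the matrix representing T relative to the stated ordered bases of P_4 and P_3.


the matrix is [[0, 2, 1, 1, 1]; [0, 0, 4, 3, 4]; [0, 0, 0, 6, 6]; [0, 0, 0, 0, 8]] (rows listed top to bottom)

image of 1: 0
image of x: 2
image of x^2: 4x + 1
image of x^3: 6x^2 + 3x + 1
image of x^4: 8x^3 + 6x^2 + 4x + 1
each image's coordinates form column j of the matrix


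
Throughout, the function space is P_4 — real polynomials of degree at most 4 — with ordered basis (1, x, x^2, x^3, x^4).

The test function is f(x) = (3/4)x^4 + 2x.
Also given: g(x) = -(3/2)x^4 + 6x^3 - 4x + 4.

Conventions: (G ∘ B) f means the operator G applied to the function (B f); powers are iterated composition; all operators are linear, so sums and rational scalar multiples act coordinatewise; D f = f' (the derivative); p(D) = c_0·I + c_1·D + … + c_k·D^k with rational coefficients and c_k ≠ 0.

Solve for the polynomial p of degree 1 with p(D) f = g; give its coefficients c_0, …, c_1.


p(D) = -2·I + 2·D, i.e. c_0 = -2, c_1 = 2

D^0 f = (3/4)x^4 + 2x
D^1 f = 3x^3 + 2
matching coefficients of g against c_0 f + c_1 Df + … from the top degree down determines the c_i
solution: c_0 = -2, c_1 = 2


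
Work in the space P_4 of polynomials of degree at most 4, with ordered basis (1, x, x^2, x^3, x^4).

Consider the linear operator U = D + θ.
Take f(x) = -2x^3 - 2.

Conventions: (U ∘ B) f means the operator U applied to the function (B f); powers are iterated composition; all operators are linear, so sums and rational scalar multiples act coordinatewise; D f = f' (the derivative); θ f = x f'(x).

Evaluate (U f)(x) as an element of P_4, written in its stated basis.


g(x) = -6x^3 - 6x^2

D f = -6x^2
θ f = -6x^3
(D + θ) f = -6x^3 - 6x^2


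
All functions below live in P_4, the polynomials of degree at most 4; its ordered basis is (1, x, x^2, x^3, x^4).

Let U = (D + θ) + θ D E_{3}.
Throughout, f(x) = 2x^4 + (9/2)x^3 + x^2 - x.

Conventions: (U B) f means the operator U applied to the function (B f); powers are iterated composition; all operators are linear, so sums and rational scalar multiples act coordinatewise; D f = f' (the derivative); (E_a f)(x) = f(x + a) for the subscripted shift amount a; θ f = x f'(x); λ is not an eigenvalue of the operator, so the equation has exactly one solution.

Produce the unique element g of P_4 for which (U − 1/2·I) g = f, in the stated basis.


g(x) = (4/7)x^4 - (13/7)x^3 - (328/21)x^2 + (1394/21)x + 2788/21

write g with unknown coordinates in the stated basis and equate coefficients in (U − 1/2·I) g = f
solving from the highest basis element down gives g = (4/7)x^4 - (13/7)x^3 - (328/21)x^2 + (1394/21)x + 2788/21
check: U g = (16/7)x^4 + (25/7)x^3 - (143/21)x^2 + (676/21)x + 1394/21
so U g − 1/2·g = 2x^4 + (9/2)x^3 + x^2 - x = f ✓


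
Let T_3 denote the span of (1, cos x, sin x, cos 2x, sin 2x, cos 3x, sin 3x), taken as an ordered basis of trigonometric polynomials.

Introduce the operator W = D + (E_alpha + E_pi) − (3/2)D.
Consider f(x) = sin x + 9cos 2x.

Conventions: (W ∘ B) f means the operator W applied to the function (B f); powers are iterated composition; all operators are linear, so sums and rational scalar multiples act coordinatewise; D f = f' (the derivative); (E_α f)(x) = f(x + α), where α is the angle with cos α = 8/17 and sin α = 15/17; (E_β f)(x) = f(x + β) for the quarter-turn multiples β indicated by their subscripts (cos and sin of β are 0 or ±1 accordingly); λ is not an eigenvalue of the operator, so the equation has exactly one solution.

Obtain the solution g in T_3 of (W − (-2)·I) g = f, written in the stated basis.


the image equals g(x) = -(26/157)cos x + (100/157)sin x + (6354/1733)cos 2x - (441/1733)sin 2x

write g with unknown coordinates in the stated basis and equate coefficients in (W − (-2)·I) g = f
solving from the highest basis element down gives g = -(26/157)cos x + (100/157)sin x + (6354/1733)cos 2x - (441/1733)sin 2x
check: W g = (52/157)cos x - (43/157)sin x + (2889/1733)cos 2x + (882/1733)sin 2x
so W g − (-2)·g = sin x + 9cos 2x = f ✓


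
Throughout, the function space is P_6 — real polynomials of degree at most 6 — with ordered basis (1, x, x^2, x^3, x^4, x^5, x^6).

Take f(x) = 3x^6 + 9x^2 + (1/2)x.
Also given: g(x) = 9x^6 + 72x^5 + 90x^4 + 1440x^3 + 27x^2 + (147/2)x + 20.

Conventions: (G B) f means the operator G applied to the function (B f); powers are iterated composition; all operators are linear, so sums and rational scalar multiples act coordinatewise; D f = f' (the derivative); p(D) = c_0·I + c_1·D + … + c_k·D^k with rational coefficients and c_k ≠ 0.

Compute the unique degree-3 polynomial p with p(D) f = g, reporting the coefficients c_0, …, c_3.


c_0 = 3, c_1 = 4, c_2 = 1, c_3 = 4

D^0 f = 3x^6 + 9x^2 + (1/2)x
D^1 f = 18x^5 + 18x + 1/2
D^2 f = 90x^4 + 18
D^3 f = 360x^3
matching coefficients of g against c_0 f + c_1 Df + … from the top degree down determines the c_i
solution: c_0 = 3, c_1 = 4, c_2 = 1, c_3 = 4


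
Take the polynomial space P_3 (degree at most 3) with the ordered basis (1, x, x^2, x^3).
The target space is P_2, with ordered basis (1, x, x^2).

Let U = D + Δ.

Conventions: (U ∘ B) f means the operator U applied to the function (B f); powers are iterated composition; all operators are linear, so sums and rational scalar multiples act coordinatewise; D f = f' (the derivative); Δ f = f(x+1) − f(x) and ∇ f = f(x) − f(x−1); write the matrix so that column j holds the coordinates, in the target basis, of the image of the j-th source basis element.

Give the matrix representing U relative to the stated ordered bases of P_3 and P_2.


the matrix is [[0, 2, 1, 1]; [0, 0, 4, 3]; [0, 0, 0, 6]] (rows listed top to bottom)

image of 1: 0
image of x: 2
image of x^2: 4x + 1
image of x^3: 6x^2 + 3x + 1
each image's coordinates form column j of the matrix


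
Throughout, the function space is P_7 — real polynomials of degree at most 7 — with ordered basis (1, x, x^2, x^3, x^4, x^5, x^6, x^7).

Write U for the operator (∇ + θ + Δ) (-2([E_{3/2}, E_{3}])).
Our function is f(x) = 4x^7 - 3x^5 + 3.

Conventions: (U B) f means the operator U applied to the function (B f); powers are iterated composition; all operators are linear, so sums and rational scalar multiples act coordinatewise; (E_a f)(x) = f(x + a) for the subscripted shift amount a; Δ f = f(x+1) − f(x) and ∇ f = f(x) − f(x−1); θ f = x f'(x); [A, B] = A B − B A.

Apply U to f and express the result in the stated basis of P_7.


the result is g(x) = 0

E_{3} f = 4x^7 + 84x^6 + 753x^5 + 3735x^4 + 11070x^3 + 19602x^2 + 19197x + 8022
E_{3/2} E_{3} f = 4x^7 + 126x^6 + 1698x^5 + 12690x^4 + (227205/4)x^3 + (1218159/8)x^2 + (452709/2)x + 2302959/16
E_{3/2} f = 4x^7 + 42x^6 + 186x^5 + 450x^4 + (2565/4)x^3 + (4293/8)x^2 + 243x + 777/16
E_{3} E_{3/2} f = 4x^7 + 126x^6 + 1698x^5 + 12690x^4 + (227205/4)x^3 + (1218159/8)x^2 + (452709/2)x + 2302959/16
[E_{3/2}, E_{3}] f = 0
(-2([E_{3/2}, E_{3}])) f = 0
∇ (-2([E_{3/2}, E_{3}])) f = 0
θ (-2([E_{3/2}, E_{3}])) f = 0
Δ (-2([E_{3/2}, E_{3}])) f = 0
(∇ + θ + Δ) (-2([E_{3/2}, E_{3}])) f = 0


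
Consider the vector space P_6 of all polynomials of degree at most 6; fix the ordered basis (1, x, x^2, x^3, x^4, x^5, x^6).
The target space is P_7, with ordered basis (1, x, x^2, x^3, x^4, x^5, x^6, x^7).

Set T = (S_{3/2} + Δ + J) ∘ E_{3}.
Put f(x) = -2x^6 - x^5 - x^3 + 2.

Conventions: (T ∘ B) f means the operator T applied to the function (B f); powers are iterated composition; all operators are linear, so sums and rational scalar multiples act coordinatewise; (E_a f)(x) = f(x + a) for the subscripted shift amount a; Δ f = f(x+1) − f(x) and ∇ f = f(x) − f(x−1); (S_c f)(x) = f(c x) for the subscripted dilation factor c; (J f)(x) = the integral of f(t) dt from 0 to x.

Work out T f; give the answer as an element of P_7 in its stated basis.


g(x) = -(2/7)x^7 - (2779/96)x^6 - (11199/32)x^5 - (31209/16)x^4 - (51241/8)x^3 - (53569/4)x^2 - 17016x - 9278

E_{3} f = -2x^6 - 37x^5 - 285x^4 - 1171x^3 - 2709x^2 - 3348x - 1726
S_{3/2} E_{3} f = -(729/32)x^6 - (8991/32)x^5 - (23085/16)x^4 - (31617/8)x^3 - (24381/4)x^2 - 5022x - 1726
Δ E_{3} f = -12x^5 - 215x^4 - 1550x^3 - 5623x^2 - 10268x - 7552
J E_{3} f = -(2/7)x^7 - (37/6)x^6 - 57x^5 - (1171/4)x^4 - 903x^3 - 1674x^2 - 1726x
(S_{3/2} + Δ + J) E_{3} f = -(2/7)x^7 - (2779/96)x^6 - (11199/32)x^5 - (31209/16)x^4 - (51241/8)x^3 - (53569/4)x^2 - 17016x - 9278


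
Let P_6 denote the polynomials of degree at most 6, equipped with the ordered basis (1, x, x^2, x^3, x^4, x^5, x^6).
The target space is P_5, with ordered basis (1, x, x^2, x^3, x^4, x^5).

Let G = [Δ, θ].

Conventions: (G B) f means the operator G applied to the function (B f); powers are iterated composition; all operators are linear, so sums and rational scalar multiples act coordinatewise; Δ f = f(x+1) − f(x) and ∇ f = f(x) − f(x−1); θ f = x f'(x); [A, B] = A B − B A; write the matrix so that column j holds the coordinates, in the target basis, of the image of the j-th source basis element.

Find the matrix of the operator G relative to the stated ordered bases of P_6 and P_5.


the matrix is [[0, 1, 2, 3, 4, 5, 6]; [0, 0, 2, 6, 12, 20, 30]; [0, 0, 0, 3, 12, 30, 60]; [0, 0, 0, 0, 4, 20, 60]; [0, 0, 0, 0, 0, 5, 30]; [0, 0, 0, 0, 0, 0, 6]] (rows listed top to bottom)

image of 1: 0
image of x: 1
image of x^2: 2x + 2
image of x^3: 3x^2 + 6x + 3
image of x^4: 4x^3 + 12x^2 + 12x + 4
image of x^5: 5x^4 + 20x^3 + 30x^2 + 20x + 5
image of x^6: 6x^5 + 30x^4 + 60x^3 + 60x^2 + 30x + 6
each image's coordinates form column j of the matrix


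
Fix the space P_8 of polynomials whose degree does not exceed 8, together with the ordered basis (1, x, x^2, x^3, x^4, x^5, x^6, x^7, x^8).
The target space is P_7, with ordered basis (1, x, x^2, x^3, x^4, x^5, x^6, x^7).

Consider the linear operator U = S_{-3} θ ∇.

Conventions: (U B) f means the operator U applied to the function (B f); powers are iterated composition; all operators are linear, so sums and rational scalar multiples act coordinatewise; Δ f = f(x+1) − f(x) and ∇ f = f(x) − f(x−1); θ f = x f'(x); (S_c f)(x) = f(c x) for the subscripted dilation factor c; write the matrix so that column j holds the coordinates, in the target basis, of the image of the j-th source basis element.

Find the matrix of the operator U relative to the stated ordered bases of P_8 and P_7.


image of 1: 0
image of x: 0
image of x^2: -6x
image of x^3: 54x^2 + 9x
image of x^4: -324x^3 - 108x^2 - 12x
image of x^5: 1620x^4 + 810x^3 + 180x^2 + 15x
image of x^6: -7290x^5 - 4860x^4 - 1620x^3 - 270x^2 - 18x
image of x^7: 30618x^6 + 25515x^5 + 11340x^4 + 2835x^3 + 378x^2 + 21x
image of x^8: -122472x^7 - 122472x^6 - 68040x^5 - 22680x^4 - 4536x^3 - 504x^2 - 24x
each image's coordinates form column j of the matrix

the matrix is [[0, 0, 0, 0, 0, 0, 0, 0, 0]; [0, 0, -6, 9, -12, 15, -18, 21, -24]; [0, 0, 0, 54, -108, 180, -270, 378, -504]; [0, 0, 0, 0, -324, 810, -1620, 2835, -4536]; [0, 0, 0, 0, 0, 1620, -4860, 11340, -22680]; [0, 0, 0, 0, 0, 0, -7290, 25515, -68040]; [0, 0, 0, 0, 0, 0, 0, 30618, -122472]; [0, 0, 0, 0, 0, 0, 0, 0, -122472]] (rows listed top to bottom)


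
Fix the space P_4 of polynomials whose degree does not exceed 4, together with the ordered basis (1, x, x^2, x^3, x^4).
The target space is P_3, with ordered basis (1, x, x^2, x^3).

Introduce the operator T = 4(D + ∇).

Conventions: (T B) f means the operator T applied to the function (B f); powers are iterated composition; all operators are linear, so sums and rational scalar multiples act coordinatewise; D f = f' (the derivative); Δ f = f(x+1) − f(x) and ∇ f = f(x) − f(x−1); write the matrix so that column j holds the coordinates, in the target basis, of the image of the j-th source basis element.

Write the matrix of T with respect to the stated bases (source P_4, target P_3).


image of 1: 0
image of x: 8
image of x^2: 16x - 4
image of x^3: 24x^2 - 12x + 4
image of x^4: 32x^3 - 24x^2 + 16x - 4
each image's coordinates form column j of the matrix

the matrix is [[0, 8, -4, 4, -4]; [0, 0, 16, -12, 16]; [0, 0, 0, 24, -24]; [0, 0, 0, 0, 32]] (rows listed top to bottom)


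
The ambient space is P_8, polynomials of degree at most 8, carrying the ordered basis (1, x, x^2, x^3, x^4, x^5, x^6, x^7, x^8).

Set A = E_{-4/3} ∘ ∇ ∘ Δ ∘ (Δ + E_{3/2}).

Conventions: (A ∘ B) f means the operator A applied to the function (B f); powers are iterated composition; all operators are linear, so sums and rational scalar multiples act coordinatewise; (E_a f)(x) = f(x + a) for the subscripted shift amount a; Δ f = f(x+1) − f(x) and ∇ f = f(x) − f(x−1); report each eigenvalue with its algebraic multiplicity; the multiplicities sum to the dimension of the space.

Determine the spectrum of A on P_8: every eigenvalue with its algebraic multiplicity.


λ = 0 (multiplicity 9)

image of 1: 0
image of x: 0
image of x^2: 2
image of x^3: 6x + 7
image of x^4: 12x^2 + 28x - 53/3
image of x^5: 20x^3 + 70x^2 - (265/3)x + 3155/54
image of x^6: 30x^4 + 140x^3 - 265x^2 + (3155/9)x - 30583/216
image of x^7: 42x^5 + 245x^4 - (1855/3)x^3 + (22085/18)x^2 - (214081/216)x + 462427/1296
image of x^8: 56x^6 + 392x^5 - (3710/3)x^4 + (88340/27)x^3 - (214081/54)x^2 + (462427/162)x - 4927907/5832
the matrix is upper triangular; its diagonal is (0, 0, 0, 0, 0, 0, 0, 0, 0)
for a triangular matrix the eigenvalues are the diagonal entries, with algebraic multiplicity their repetition count


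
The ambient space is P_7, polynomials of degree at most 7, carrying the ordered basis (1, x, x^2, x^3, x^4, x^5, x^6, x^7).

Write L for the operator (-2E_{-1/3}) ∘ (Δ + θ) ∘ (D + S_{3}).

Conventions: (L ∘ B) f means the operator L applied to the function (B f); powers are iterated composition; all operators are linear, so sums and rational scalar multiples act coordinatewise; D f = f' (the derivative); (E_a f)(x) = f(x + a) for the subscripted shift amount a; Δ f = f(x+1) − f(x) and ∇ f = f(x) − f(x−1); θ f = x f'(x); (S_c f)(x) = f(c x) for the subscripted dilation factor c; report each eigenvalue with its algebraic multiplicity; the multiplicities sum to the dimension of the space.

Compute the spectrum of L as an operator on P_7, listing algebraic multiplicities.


λ = -30618 (multiplicity 1), λ = -8748 (multiplicity 1), λ = -2430 (multiplicity 1), λ = -648 (multiplicity 1), λ = -162 (multiplicity 1), λ = -36 (multiplicity 1), λ = -6 (multiplicity 1), λ = 0 (multiplicity 1)

image of 1: 0
image of x: -6x - 4
image of x^2: -36x^2 - 16x - 38/3
image of x^3: -162x^3 - 12x^2 - 112x - 46/3
image of x^4: -648x^4 + 192x^3 - 756x^2 - 136x - 358/9
image of x^5: -2430x^5 + 1580x^4 - (12920/3)x^3 - (2300/3)x^2 - (16400/27)x - 4726/81
image of x^6: -8748x^6 + 8688x^5 - 21830x^4 - (10040/3)x^3 - (51190/9)x^2 - (26644/27)x - 11290/81
image of x^7: -30618x^7 + 40740x^6 - 101976x^5 - 11550x^4 - (374500/9)x^3 - (88942/9)x^2 - (8848/3)x - 59614/243
the matrix is upper triangular; its diagonal is (0, -6, -36, -162, -648, -2430, -8748, -30618)
for a triangular matrix the eigenvalues are the diagonal entries, with algebraic multiplicity their repetition count


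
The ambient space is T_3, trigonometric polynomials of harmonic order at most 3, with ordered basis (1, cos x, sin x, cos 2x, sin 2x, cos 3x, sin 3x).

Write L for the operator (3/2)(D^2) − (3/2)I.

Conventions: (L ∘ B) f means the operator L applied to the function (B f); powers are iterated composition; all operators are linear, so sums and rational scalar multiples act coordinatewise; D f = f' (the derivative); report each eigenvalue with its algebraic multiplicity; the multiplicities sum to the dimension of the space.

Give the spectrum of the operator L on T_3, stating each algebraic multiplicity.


image of 1: -3/2
image of cos x: -3cos x
image of sin x: -3sin x
image of cos 2x: -(15/2)cos 2x
image of sin 2x: -(15/2)sin 2x
image of cos 3x: -15cos 3x
image of sin 3x: -15sin 3x
the matrix is diagonal; its diagonal is (-3/2, -3, -3, -15/2, -15/2, -15, -15)
for a triangular matrix the eigenvalues are the diagonal entries, with algebraic multiplicity their repetition count

λ = -15 (multiplicity 2), λ = -15/2 (multiplicity 2), λ = -3 (multiplicity 2), λ = -3/2 (multiplicity 1)


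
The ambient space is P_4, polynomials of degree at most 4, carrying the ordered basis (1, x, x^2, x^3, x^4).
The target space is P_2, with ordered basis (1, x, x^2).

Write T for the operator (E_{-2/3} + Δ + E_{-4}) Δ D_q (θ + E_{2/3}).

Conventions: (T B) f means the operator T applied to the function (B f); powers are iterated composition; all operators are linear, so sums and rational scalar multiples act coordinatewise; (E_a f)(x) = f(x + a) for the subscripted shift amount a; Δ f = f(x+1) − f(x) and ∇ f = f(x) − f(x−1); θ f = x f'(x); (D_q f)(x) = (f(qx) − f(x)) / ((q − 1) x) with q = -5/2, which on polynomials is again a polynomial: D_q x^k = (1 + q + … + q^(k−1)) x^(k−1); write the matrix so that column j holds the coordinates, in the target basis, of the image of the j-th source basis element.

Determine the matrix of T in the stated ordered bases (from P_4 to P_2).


image of 1: 0
image of x: 0
image of x^2: -9
image of x^3: 76x - 322/3
image of x^4: -(1305/4)x^2 + (2762/3)x - 87545/36
each image's coordinates form column j of the matrix

the matrix is [[0, 0, -9, -322/3, -87545/36]; [0, 0, 0, 76, 2762/3]; [0, 0, 0, 0, -1305/4]] (rows listed top to bottom)


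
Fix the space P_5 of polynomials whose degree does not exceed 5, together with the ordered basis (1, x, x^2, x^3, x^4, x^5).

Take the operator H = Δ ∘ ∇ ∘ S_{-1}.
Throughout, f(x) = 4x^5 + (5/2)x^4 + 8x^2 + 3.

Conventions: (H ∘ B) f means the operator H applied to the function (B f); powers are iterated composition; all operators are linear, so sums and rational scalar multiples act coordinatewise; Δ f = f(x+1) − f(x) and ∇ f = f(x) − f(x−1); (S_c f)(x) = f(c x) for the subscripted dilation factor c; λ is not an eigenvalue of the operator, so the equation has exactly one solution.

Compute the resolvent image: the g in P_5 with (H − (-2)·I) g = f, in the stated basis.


the result is g(x) = 2x^5 + (5/4)x^4 + 20x^3 - (7/2)x^2 + 70x + 15/4

write g with unknown coordinates in the stated basis and equate coefficients in (H − (-2)·I) g = f
solving from the highest basis element down gives g = 2x^5 + (5/4)x^4 + 20x^3 - (7/2)x^2 + 70x + 15/4
check: H g = -40x^3 + 15x^2 - 140x - 9/2
so H g − (-2)·g = 4x^5 + (5/2)x^4 + 8x^2 + 3 = f ✓


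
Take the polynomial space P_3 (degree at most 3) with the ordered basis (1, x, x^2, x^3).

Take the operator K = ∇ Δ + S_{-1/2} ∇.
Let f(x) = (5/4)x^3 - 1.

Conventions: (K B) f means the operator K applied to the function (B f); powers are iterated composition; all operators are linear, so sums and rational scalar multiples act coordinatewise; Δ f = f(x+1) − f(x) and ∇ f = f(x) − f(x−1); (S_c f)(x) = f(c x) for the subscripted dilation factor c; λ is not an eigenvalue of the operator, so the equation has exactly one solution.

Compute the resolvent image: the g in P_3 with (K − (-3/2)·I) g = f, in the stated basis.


write g with unknown coordinates in the stated basis and equate coefficients in (K − (-3/2)·I) g = f
solving from the highest basis element down gives g = (5/6)x^3 - (5/12)x^2 - (40/9)x + 109/54
check: K g = (5/8)x^2 + (20/3)x - 145/36
so K g − (-3/2)·g = (5/4)x^3 - 1 = f ✓

the result is g(x) = (5/6)x^3 - (5/12)x^2 - (40/9)x + 109/54


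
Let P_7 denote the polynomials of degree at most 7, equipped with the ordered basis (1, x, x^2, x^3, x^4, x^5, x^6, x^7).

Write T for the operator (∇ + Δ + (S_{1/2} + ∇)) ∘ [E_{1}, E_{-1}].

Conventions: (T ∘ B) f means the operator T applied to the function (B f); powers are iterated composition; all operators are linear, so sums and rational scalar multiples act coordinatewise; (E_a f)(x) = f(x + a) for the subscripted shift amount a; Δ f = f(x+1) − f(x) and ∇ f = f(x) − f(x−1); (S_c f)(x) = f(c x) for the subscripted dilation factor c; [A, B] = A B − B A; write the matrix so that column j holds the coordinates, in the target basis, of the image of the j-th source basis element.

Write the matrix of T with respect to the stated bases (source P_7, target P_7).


image of 1: 0
image of x: 0
image of x^2: 0
image of x^3: 0
image of x^4: 0
image of x^5: 0
image of x^6: 0
image of x^7: 0
each image's coordinates form column j of the matrix

the matrix is [[0, 0, 0, 0, 0, 0, 0, 0]; [0, 0, 0, 0, 0, 0, 0, 0]; [0, 0, 0, 0, 0, 0, 0, 0]; [0, 0, 0, 0, 0, 0, 0, 0]; [0, 0, 0, 0, 0, 0, 0, 0]; [0, 0, 0, 0, 0, 0, 0, 0]; [0, 0, 0, 0, 0, 0, 0, 0]; [0, 0, 0, 0, 0, 0, 0, 0]] (rows listed top to bottom)


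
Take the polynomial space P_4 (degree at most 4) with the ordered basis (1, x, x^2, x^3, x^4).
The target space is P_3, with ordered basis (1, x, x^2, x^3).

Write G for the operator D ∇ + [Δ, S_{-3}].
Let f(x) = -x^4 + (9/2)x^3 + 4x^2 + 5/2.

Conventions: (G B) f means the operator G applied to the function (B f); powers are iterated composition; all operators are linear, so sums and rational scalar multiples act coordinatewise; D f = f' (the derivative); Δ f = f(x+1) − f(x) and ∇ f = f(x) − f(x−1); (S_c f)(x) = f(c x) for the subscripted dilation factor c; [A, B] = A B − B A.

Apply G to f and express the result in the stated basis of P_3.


∇ f = -4x^3 + (39/2)x^2 - (19/2)x + 3/2
D ∇ f = -12x^2 + 39x - 19/2
S_{-3} f = -81x^4 - (243/2)x^3 + 36x^2 + 5/2
Δ S_{-3} f = -324x^3 - (1701/2)x^2 - (1233/2)x - 333/2
Δ f = -4x^3 + (15/2)x^2 + (35/2)x + 15/2
S_{-3} Δ f = 108x^3 + (135/2)x^2 - (105/2)x + 15/2
[Δ, S_{-3}] f = -432x^3 - 918x^2 - 564x - 174
(D ∇ + [Δ, S_{-3}]) f = -432x^3 - 930x^2 - 525x - 367/2

the result is g(x) = -432x^3 - 930x^2 - 525x - 367/2
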